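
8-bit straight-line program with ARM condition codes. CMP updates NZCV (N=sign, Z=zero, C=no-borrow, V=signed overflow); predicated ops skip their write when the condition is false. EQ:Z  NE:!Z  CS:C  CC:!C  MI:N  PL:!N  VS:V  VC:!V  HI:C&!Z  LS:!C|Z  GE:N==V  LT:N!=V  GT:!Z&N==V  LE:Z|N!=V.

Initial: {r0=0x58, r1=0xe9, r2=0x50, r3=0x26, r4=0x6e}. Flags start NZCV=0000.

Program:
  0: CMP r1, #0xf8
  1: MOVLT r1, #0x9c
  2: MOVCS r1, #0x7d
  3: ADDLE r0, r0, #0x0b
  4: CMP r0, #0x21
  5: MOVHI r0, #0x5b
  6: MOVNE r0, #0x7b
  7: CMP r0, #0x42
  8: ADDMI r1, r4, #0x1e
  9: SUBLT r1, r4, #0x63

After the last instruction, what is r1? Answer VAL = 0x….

VAL = 0x9c

[0] flags=1000 → (cmp)
[1] flags=1000 LT?T → r1=0x9c
[2] flags=1000 CS?F → skip
[3] flags=1000 LE?T → r0=0x63
[4] flags=0010 → (cmp)
[5] flags=0010 HI?T → r0=0x5b
[6] flags=0010 NE?T → r0=0x7b
[7] flags=0010 → (cmp)
[8] flags=0010 MI?F → skip
[9] flags=0010 LT?F → skip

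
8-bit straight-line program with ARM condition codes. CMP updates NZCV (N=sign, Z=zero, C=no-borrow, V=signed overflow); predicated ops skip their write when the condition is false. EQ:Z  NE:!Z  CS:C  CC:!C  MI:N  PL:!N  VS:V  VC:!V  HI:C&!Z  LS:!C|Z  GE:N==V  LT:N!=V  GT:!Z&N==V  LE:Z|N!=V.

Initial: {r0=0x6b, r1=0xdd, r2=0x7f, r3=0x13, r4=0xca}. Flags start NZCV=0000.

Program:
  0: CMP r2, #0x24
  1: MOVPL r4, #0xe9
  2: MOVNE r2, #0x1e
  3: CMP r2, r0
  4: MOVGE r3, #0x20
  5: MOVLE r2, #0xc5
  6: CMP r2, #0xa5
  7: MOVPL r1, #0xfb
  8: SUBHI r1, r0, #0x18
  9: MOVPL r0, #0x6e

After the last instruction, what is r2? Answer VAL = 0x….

VAL = 0xc5

0: ✓ CMP  NZCV=0010
1: ✓ MOVPL  r4←0xe9
2: ✓ MOVNE  r2←0x1e
3: ✓ CMP  NZCV=1000
4: · MOVGE
5: ✓ MOVLE  r2←0xc5
6: ✓ CMP  NZCV=0010
7: ✓ MOVPL  r1←0xfb
8: ✓ SUBHI  r1←0x53
9: ✓ MOVPL  r0←0x6e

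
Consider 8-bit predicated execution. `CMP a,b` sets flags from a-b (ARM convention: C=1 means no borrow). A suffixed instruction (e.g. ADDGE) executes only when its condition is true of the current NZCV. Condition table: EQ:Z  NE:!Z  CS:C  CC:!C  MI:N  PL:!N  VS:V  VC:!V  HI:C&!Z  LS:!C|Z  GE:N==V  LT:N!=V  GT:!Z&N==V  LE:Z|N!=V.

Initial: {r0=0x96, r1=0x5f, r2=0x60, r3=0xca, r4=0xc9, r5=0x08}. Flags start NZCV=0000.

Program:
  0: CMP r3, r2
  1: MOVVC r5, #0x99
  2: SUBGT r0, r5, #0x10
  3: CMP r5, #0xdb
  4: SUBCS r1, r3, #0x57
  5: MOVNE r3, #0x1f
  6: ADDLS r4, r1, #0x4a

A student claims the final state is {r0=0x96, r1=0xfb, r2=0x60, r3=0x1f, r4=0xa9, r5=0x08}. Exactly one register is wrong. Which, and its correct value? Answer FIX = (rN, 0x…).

FIX = (r1, 0x5f)

0: ✓ CMP  NZCV=0011
1: · MOVVC
2: · SUBGT
3: ✓ CMP  NZCV=0000
4: · SUBCS
5: ✓ MOVNE  r3←0x1f
6: ✓ ADDLS  r4←0xa9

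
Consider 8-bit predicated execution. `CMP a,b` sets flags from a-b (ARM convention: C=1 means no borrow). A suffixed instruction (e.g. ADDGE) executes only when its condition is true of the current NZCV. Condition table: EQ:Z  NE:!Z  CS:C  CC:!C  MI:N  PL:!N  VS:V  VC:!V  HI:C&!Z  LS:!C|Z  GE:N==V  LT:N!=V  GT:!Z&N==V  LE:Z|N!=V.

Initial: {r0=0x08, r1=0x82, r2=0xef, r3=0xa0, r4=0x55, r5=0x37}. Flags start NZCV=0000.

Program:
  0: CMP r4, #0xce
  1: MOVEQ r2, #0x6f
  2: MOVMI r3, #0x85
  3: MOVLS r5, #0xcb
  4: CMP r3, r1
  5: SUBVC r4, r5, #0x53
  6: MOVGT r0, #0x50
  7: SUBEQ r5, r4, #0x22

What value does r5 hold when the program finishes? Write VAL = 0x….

VAL = 0xcb

[0] flags=1001 → (cmp)
[1] flags=1001 EQ?F → skip
[2] flags=1001 MI?T → r3=0x85
[3] flags=1001 LS?T → r5=0xcb
[4] flags=0010 → (cmp)
[5] flags=0010 VC?T → r4=0x78
[6] flags=0010 GT?T → r0=0x50
[7] flags=0010 EQ?F → skip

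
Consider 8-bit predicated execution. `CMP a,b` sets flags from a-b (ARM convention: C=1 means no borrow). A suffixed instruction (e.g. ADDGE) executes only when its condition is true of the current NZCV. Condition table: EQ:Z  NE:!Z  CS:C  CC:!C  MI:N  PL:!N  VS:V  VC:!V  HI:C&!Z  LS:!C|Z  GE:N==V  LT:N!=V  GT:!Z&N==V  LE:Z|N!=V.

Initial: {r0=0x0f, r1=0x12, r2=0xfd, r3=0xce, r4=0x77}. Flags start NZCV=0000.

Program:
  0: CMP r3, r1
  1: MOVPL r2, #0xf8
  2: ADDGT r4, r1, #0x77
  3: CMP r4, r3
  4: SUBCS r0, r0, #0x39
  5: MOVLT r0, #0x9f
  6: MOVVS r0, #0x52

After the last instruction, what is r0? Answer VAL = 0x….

[0] flags=1010 → (cmp)
[1] flags=1010 PL?F → skip
[2] flags=1010 GT?F → skip
[3] flags=1001 → (cmp)
[4] flags=1001 CS?F → skip
[5] flags=1001 LT?F → skip
[6] flags=1001 VS?T → r0=0x52

VAL = 0x52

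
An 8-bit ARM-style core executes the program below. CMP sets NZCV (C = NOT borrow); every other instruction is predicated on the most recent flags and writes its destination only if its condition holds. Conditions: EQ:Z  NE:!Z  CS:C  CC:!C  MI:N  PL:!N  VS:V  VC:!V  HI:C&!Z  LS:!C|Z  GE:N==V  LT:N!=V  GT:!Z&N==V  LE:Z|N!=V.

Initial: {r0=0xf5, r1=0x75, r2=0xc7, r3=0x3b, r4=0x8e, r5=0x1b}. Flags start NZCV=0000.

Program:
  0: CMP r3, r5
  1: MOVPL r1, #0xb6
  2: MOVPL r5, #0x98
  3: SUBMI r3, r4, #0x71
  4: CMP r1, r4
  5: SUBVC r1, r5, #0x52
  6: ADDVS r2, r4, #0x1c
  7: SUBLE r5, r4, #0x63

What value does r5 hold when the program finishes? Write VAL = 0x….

VAL = 0x98

[0] flags=0010 → (cmp)
[1] flags=0010 PL?T → r1=0xb6
[2] flags=0010 PL?T → r5=0x98
[3] flags=0010 MI?F → skip
[4] flags=0010 → (cmp)
[5] flags=0010 VC?T → r1=0x46
[6] flags=0010 VS?F → skip
[7] flags=0010 LE?F → skip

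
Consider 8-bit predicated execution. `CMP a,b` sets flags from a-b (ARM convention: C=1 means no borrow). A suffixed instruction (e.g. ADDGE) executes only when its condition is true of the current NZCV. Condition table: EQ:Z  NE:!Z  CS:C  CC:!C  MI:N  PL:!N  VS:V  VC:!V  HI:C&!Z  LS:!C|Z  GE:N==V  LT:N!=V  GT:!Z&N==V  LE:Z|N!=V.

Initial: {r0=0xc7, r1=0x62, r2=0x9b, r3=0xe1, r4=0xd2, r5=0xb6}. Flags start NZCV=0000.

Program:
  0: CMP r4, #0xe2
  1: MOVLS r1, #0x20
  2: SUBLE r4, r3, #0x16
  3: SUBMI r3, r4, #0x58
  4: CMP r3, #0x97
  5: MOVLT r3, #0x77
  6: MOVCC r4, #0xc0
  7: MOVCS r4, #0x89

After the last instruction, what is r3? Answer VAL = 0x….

VAL = 0x73

0: ✓ CMP  NZCV=1000
1: ✓ MOVLS  r1←0x20
2: ✓ SUBLE  r4←0xcb
3: ✓ SUBMI  r3←0x73
4: ✓ CMP  NZCV=1001
5: · MOVLT
6: ✓ MOVCC  r4←0xc0
7: · MOVCS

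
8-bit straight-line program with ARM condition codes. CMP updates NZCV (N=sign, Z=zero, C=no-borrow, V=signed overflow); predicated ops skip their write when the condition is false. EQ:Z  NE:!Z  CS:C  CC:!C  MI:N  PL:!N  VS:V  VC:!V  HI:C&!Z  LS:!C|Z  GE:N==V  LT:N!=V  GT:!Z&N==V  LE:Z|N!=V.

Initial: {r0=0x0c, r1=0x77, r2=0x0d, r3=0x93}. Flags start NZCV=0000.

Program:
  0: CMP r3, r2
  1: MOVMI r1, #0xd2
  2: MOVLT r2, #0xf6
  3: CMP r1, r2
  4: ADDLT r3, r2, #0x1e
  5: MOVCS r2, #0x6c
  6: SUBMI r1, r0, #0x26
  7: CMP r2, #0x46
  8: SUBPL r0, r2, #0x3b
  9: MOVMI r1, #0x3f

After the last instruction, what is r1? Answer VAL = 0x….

[0] flags=1010 → (cmp)
[1] flags=1010 MI?T → r1=0xd2
[2] flags=1010 LT?T → r2=0xf6
[3] flags=1000 → (cmp)
[4] flags=1000 LT?T → r3=0x14
[5] flags=1000 CS?F → skip
[6] flags=1000 MI?T → r1=0xe6
[7] flags=1010 → (cmp)
[8] flags=1010 PL?F → skip
[9] flags=1010 MI?T → r1=0x3f

VAL = 0x3f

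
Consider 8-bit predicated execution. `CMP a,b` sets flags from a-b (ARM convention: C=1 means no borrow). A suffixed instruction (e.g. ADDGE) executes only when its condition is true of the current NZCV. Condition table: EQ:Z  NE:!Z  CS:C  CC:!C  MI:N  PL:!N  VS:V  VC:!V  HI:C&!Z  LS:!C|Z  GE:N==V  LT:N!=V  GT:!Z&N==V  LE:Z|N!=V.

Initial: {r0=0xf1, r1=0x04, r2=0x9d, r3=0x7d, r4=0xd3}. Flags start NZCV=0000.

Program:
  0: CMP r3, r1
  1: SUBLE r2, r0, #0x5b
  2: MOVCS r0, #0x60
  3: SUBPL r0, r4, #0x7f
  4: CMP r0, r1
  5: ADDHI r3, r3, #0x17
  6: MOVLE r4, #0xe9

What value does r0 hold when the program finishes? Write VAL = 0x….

VAL = 0x54

[0] flags=0010 → (cmp)
[1] flags=0010 LE?F → skip
[2] flags=0010 CS?T → r0=0x60
[3] flags=0010 PL?T → r0=0x54
[4] flags=0010 → (cmp)
[5] flags=0010 HI?T → r3=0x94
[6] flags=0010 LE?F → skip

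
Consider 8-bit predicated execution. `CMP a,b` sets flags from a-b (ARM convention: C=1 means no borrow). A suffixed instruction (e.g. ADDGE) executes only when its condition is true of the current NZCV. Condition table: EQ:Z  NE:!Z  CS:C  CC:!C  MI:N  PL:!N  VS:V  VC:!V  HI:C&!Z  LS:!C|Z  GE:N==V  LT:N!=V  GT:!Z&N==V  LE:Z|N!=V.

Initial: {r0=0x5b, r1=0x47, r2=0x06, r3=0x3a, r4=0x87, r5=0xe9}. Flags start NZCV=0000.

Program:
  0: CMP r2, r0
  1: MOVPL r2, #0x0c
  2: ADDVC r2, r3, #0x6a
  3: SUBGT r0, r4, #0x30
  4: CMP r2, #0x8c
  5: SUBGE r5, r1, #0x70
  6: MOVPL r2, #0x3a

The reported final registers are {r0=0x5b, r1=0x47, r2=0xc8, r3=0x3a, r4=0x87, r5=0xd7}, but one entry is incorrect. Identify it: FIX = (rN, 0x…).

FIX = (r2, 0x3a)

[0] flags=1000 → (cmp)
[1] flags=1000 PL?F → skip
[2] flags=1000 VC?T → r2=0xa4
[3] flags=1000 GT?F → skip
[4] flags=0010 → (cmp)
[5] flags=0010 GE?T → r5=0xd7
[6] flags=0010 PL?T → r2=0x3a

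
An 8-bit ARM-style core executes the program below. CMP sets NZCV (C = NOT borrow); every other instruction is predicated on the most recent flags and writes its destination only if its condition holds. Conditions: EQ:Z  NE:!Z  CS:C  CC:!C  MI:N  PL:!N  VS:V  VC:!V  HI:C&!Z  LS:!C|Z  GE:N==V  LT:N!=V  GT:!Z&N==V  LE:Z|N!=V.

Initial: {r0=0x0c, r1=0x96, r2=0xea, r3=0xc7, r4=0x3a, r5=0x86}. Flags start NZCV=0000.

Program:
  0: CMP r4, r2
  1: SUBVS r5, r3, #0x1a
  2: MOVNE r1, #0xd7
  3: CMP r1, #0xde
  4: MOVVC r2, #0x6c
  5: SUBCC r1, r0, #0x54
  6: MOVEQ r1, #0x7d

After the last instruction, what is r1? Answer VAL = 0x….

VAL = 0xb8

0: ✓ CMP  NZCV=0000
1: · SUBVS
2: ✓ MOVNE  r1←0xd7
3: ✓ CMP  NZCV=1000
4: ✓ MOVVC  r2←0x6c
5: ✓ SUBCC  r1←0xb8
6: · MOVEQ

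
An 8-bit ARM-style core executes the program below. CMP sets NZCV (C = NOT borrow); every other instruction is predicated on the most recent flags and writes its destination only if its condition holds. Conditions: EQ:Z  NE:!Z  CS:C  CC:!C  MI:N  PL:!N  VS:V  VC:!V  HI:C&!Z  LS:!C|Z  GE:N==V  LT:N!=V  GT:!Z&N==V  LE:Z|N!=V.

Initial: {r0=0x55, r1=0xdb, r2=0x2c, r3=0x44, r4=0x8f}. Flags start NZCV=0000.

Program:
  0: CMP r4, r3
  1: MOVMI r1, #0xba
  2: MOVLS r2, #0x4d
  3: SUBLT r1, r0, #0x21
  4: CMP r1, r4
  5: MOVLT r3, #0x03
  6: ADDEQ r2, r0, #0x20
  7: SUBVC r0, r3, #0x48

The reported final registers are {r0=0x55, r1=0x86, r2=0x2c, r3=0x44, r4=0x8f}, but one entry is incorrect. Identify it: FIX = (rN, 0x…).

0: ✓ CMP  NZCV=0011
1: · MOVMI
2: · MOVLS
3: ✓ SUBLT  r1←0x34
4: ✓ CMP  NZCV=1001
5: · MOVLT
6: · ADDEQ
7: · SUBVC

FIX = (r1, 0x34)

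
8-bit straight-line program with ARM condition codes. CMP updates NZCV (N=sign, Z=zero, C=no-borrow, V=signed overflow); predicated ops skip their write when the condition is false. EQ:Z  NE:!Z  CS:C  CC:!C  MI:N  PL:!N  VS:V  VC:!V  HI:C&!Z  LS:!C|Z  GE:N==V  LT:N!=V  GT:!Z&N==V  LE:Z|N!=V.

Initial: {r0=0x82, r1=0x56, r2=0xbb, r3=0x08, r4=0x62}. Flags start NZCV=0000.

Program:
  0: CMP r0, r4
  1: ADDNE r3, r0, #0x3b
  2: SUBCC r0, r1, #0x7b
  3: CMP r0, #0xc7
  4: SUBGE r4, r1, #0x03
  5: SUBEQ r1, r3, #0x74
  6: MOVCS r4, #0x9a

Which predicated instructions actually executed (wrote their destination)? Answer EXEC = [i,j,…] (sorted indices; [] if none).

EXEC = [1]

[0] flags=0011 → (cmp)
[1] flags=0011 NE?T → r3=0xbd
[2] flags=0011 CC?F → skip
[3] flags=1000 → (cmp)
[4] flags=1000 GE?F → skip
[5] flags=1000 EQ?F → skip
[6] flags=1000 CS?F → skip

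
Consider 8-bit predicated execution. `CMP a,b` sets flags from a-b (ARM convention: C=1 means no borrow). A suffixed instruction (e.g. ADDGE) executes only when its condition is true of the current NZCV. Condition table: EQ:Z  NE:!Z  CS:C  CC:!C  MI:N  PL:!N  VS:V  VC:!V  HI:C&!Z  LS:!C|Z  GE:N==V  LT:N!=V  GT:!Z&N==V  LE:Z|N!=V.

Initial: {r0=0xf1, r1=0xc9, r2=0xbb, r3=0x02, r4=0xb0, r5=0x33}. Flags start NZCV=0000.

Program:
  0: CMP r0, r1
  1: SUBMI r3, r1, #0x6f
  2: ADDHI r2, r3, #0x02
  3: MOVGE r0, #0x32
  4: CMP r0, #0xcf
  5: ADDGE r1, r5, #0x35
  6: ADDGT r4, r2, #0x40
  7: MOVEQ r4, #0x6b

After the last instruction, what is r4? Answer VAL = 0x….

VAL = 0x44

[0] flags=0010 → (cmp)
[1] flags=0010 MI?F → skip
[2] flags=0010 HI?T → r2=0x04
[3] flags=0010 GE?T → r0=0x32
[4] flags=0000 → (cmp)
[5] flags=0000 GE?T → r1=0x68
[6] flags=0000 GT?T → r4=0x44
[7] flags=0000 EQ?F → skip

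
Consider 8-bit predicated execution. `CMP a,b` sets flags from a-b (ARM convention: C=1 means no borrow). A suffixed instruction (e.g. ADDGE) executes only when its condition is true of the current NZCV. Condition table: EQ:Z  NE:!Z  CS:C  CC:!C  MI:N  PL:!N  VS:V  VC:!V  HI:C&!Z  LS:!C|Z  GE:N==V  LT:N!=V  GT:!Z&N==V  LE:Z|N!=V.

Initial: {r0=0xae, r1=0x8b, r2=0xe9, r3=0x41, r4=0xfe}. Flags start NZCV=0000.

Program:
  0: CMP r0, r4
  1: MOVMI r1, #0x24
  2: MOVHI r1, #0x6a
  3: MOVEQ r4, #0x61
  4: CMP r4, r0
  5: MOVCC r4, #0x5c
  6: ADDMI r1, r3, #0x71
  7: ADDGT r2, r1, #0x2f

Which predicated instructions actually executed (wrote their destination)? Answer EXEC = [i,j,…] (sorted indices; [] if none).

[0] flags=1000 → (cmp)
[1] flags=1000 MI?T → r1=0x24
[2] flags=1000 HI?F → skip
[3] flags=1000 EQ?F → skip
[4] flags=0010 → (cmp)
[5] flags=0010 CC?F → skip
[6] flags=0010 MI?F → skip
[7] flags=0010 GT?T → r2=0x53

EXEC = [1,7]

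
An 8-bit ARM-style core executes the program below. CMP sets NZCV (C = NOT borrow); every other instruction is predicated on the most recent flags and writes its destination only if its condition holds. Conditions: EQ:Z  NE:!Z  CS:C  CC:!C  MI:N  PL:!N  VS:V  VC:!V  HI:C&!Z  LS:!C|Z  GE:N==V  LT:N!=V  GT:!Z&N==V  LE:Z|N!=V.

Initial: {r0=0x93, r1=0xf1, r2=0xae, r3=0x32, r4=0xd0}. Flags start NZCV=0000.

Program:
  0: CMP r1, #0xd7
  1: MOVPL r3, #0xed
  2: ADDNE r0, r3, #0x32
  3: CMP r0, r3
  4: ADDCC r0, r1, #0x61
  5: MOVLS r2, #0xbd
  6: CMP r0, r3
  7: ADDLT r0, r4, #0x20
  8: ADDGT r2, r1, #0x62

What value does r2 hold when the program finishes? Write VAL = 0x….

[0] flags=0010 → (cmp)
[1] flags=0010 PL?T → r3=0xed
[2] flags=0010 NE?T → r0=0x1f
[3] flags=0000 → (cmp)
[4] flags=0000 CC?T → r0=0x52
[5] flags=0000 LS?T → r2=0xbd
[6] flags=0000 → (cmp)
[7] flags=0000 LT?F → skip
[8] flags=0000 GT?T → r2=0x53

VAL = 0x53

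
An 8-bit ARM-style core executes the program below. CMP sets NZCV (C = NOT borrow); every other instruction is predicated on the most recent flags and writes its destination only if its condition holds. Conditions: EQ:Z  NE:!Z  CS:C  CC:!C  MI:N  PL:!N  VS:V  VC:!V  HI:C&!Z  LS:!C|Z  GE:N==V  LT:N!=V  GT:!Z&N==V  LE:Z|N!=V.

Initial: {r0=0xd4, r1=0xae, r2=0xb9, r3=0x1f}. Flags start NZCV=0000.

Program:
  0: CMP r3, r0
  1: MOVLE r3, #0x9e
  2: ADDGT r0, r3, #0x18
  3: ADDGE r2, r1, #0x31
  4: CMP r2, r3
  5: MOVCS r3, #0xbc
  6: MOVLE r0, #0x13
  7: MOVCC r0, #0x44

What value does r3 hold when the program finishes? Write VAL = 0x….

VAL = 0xbc

[0] flags=0000 → (cmp)
[1] flags=0000 LE?F → skip
[2] flags=0000 GT?T → r0=0x37
[3] flags=0000 GE?T → r2=0xdf
[4] flags=1010 → (cmp)
[5] flags=1010 CS?T → r3=0xbc
[6] flags=1010 LE?T → r0=0x13
[7] flags=1010 CC?F → skip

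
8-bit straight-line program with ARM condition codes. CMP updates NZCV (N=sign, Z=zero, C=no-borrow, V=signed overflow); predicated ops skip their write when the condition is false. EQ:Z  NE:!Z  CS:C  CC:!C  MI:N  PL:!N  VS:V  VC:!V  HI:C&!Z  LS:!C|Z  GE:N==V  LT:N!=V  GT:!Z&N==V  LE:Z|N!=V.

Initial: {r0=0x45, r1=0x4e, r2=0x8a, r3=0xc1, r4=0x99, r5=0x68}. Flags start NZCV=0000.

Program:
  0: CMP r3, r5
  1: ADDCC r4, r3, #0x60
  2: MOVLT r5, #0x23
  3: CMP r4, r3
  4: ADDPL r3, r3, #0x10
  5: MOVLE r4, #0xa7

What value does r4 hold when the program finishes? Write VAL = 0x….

VAL = 0xa7

[0] flags=0011 → (cmp)
[1] flags=0011 CC?F → skip
[2] flags=0011 LT?T → r5=0x23
[3] flags=1000 → (cmp)
[4] flags=1000 PL?F → skip
[5] flags=1000 LE?T → r4=0xa7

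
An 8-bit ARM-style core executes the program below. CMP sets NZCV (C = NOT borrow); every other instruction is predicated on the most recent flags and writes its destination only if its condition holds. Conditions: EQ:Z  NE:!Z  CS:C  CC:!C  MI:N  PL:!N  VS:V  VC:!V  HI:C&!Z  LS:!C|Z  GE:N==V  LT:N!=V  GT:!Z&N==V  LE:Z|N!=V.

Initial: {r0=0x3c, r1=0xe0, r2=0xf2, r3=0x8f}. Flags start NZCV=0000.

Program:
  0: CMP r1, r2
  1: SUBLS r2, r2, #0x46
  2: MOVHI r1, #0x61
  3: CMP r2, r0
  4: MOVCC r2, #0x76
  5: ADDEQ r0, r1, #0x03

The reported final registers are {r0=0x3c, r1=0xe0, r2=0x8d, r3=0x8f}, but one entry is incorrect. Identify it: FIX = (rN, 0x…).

FIX = (r2, 0xac)

0: ✓ CMP  NZCV=1000
1: ✓ SUBLS  r2←0xac
2: · MOVHI
3: ✓ CMP  NZCV=0011
4: · MOVCC
5: · ADDEQ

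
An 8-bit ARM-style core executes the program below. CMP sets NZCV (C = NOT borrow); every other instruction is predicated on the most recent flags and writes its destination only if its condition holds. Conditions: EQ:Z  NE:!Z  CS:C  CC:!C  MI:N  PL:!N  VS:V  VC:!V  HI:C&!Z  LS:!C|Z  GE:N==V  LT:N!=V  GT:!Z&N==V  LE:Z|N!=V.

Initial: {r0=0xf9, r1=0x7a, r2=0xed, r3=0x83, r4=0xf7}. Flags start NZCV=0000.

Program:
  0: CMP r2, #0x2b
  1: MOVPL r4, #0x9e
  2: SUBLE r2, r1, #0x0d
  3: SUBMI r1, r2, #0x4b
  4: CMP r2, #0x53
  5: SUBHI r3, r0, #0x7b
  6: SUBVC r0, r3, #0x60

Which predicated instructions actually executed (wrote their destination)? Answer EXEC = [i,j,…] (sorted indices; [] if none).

EXEC = [2,3,5,6]

0: ✓ CMP  NZCV=1010
1: · MOVPL
2: ✓ SUBLE  r2←0x6d
3: ✓ SUBMI  r1←0x22
4: ✓ CMP  NZCV=0010
5: ✓ SUBHI  r3←0x7e
6: ✓ SUBVC  r0←0x1e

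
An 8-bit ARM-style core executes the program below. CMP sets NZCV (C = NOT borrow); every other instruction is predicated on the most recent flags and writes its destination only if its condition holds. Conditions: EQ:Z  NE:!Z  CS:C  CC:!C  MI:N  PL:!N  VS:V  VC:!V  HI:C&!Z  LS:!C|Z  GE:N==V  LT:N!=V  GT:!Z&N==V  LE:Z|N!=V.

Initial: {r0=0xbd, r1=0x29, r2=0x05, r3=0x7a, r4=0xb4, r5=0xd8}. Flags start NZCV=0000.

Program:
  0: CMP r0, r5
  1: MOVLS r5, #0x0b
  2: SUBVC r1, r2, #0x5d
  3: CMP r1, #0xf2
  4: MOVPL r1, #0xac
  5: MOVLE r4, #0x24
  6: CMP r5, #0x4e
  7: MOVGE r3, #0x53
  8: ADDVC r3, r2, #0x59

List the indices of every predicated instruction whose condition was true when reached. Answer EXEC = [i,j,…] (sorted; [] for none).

0: ✓ CMP  NZCV=1000
1: ✓ MOVLS  r5←0x0b
2: ✓ SUBVC  r1←0xa8
3: ✓ CMP  NZCV=1000
4: · MOVPL
5: ✓ MOVLE  r4←0x24
6: ✓ CMP  NZCV=1000
7: · MOVGE
8: ✓ ADDVC  r3←0x5e

EXEC = [1,2,5,8]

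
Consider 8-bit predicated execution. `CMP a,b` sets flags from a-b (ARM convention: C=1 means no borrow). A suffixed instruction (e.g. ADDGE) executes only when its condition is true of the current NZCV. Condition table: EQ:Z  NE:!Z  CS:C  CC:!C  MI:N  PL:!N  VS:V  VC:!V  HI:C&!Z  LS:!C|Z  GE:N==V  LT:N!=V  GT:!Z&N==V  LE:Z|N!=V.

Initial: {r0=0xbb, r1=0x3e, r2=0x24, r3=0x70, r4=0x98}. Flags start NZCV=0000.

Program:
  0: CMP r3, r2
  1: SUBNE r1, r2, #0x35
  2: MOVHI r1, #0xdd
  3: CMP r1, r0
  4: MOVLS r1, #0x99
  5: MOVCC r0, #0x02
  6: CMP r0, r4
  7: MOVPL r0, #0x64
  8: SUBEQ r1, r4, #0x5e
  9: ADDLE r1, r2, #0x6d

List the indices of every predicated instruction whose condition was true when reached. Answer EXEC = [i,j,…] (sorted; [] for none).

EXEC = [1,2,7]

[0] flags=0010 → (cmp)
[1] flags=0010 NE?T → r1=0xef
[2] flags=0010 HI?T → r1=0xdd
[3] flags=0010 → (cmp)
[4] flags=0010 LS?F → skip
[5] flags=0010 CC?F → skip
[6] flags=0010 → (cmp)
[7] flags=0010 PL?T → r0=0x64
[8] flags=0010 EQ?F → skip
[9] flags=0010 LE?F → skip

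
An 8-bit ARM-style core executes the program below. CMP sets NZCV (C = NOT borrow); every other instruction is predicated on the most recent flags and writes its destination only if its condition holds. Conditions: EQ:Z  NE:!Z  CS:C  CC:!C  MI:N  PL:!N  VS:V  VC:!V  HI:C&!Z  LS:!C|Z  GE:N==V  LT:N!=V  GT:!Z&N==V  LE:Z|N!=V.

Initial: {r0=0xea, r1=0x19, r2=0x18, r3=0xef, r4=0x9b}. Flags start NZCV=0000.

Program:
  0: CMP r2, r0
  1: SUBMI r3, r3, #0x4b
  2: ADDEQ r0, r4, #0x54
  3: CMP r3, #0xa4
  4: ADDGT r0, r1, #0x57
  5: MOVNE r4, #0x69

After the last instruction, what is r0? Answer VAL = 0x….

VAL = 0x70

0: ✓ CMP  NZCV=0000
1: · SUBMI
2: · ADDEQ
3: ✓ CMP  NZCV=0010
4: ✓ ADDGT  r0←0x70
5: ✓ MOVNE  r4←0x69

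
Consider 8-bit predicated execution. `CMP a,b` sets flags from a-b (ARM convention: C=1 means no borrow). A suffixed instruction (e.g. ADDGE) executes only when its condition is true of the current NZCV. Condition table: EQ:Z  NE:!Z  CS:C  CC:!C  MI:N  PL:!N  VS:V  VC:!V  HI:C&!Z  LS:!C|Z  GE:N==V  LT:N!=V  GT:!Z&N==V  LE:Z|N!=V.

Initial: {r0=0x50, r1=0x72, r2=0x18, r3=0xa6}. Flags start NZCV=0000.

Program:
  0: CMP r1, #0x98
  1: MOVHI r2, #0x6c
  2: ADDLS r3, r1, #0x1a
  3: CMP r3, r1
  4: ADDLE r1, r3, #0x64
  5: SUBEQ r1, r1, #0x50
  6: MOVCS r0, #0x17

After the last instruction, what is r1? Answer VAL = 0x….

VAL = 0xf0

[0] flags=1001 → (cmp)
[1] flags=1001 HI?F → skip
[2] flags=1001 LS?T → r3=0x8c
[3] flags=0011 → (cmp)
[4] flags=0011 LE?T → r1=0xf0
[5] flags=0011 EQ?F → skip
[6] flags=0011 CS?T → r0=0x17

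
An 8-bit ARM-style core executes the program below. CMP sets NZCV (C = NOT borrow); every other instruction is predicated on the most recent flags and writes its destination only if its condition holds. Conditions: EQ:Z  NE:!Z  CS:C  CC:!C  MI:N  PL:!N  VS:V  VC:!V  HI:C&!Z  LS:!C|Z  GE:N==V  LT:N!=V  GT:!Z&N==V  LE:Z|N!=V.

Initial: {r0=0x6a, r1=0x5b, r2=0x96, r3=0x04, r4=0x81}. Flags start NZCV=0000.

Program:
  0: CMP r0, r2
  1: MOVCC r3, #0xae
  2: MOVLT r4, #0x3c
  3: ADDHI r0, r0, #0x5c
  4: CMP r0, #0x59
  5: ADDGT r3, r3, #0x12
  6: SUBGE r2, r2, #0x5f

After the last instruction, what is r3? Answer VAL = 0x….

[0] flags=1001 → (cmp)
[1] flags=1001 CC?T → r3=0xae
[2] flags=1001 LT?F → skip
[3] flags=1001 HI?F → skip
[4] flags=0010 → (cmp)
[5] flags=0010 GT?T → r3=0xc0
[6] flags=0010 GE?T → r2=0x37

VAL = 0xc0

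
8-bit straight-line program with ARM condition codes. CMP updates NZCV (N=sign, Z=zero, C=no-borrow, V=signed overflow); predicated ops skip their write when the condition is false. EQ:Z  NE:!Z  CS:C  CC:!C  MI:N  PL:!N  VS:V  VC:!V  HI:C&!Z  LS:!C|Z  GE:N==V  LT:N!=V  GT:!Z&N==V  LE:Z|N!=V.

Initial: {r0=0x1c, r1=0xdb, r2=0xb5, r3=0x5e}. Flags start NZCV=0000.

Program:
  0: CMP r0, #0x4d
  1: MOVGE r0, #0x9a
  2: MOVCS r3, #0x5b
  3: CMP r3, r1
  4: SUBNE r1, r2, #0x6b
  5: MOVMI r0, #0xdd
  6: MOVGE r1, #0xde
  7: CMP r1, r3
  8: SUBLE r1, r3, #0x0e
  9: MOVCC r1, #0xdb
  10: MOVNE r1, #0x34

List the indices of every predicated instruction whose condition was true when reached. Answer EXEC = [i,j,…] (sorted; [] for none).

[0] flags=1000 → (cmp)
[1] flags=1000 GE?F → skip
[2] flags=1000 CS?F → skip
[3] flags=1001 → (cmp)
[4] flags=1001 NE?T → r1=0x4a
[5] flags=1001 MI?T → r0=0xdd
[6] flags=1001 GE?T → r1=0xde
[7] flags=1010 → (cmp)
[8] flags=1010 LE?T → r1=0x50
[9] flags=1010 CC?F → skip
[10] flags=1010 NE?T → r1=0x34

EXEC = [4,5,6,8,10]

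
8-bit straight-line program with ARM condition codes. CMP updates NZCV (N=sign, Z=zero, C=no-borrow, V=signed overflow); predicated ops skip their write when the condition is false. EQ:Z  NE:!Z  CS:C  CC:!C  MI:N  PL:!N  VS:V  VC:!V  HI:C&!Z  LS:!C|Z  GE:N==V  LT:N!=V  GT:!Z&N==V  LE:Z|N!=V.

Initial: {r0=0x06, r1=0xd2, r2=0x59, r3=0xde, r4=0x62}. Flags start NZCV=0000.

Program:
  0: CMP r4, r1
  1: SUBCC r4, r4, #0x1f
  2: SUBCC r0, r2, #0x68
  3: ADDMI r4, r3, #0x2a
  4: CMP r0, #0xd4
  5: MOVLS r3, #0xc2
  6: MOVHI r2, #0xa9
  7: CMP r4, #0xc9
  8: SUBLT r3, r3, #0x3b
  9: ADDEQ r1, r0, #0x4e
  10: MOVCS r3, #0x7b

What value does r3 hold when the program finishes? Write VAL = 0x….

VAL = 0xde

[0] flags=1001 → (cmp)
[1] flags=1001 CC?T → r4=0x43
[2] flags=1001 CC?T → r0=0xf1
[3] flags=1001 MI?T → r4=0x08
[4] flags=0010 → (cmp)
[5] flags=0010 LS?F → skip
[6] flags=0010 HI?T → r2=0xa9
[7] flags=0000 → (cmp)
[8] flags=0000 LT?F → skip
[9] flags=0000 EQ?F → skip
[10] flags=0000 CS?F → skip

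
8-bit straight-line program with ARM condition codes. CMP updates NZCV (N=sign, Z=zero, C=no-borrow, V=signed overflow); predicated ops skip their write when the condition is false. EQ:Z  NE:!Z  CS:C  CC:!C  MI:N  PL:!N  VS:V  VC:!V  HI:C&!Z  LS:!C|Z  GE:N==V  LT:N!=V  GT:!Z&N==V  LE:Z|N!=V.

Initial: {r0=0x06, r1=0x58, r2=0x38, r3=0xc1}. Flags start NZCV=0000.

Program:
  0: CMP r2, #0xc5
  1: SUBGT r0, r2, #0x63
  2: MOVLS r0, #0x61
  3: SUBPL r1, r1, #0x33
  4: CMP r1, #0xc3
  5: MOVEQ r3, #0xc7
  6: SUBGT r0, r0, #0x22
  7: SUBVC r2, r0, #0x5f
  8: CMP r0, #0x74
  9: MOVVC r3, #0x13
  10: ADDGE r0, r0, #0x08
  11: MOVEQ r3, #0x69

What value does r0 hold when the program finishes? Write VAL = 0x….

[0] flags=0000 → (cmp)
[1] flags=0000 GT?T → r0=0xd5
[2] flags=0000 LS?T → r0=0x61
[3] flags=0000 PL?T → r1=0x25
[4] flags=0000 → (cmp)
[5] flags=0000 EQ?F → skip
[6] flags=0000 GT?T → r0=0x3f
[7] flags=0000 VC?T → r2=0xe0
[8] flags=1000 → (cmp)
[9] flags=1000 VC?T → r3=0x13
[10] flags=1000 GE?F → skip
[11] flags=1000 EQ?F → skip

VAL = 0x3f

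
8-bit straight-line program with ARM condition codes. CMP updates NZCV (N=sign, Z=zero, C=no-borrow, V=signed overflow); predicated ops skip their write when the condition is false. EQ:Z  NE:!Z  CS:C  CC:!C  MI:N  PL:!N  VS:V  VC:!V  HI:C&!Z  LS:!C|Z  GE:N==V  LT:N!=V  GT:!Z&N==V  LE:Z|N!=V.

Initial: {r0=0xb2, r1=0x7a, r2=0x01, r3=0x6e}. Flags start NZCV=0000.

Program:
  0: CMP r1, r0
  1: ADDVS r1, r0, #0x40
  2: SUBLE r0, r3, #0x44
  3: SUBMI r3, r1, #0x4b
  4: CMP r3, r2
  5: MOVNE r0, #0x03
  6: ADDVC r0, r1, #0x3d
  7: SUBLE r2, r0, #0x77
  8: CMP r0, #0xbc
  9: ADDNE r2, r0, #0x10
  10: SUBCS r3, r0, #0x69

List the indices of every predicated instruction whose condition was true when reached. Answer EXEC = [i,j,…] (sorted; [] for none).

[0] flags=1001 → (cmp)
[1] flags=1001 VS?T → r1=0xf2
[2] flags=1001 LE?F → skip
[3] flags=1001 MI?T → r3=0xa7
[4] flags=1010 → (cmp)
[5] flags=1010 NE?T → r0=0x03
[6] flags=1010 VC?T → r0=0x2f
[7] flags=1010 LE?T → r2=0xb8
[8] flags=0000 → (cmp)
[9] flags=0000 NE?T → r2=0x3f
[10] flags=0000 CS?F → skip

EXEC = [1,3,5,6,7,9]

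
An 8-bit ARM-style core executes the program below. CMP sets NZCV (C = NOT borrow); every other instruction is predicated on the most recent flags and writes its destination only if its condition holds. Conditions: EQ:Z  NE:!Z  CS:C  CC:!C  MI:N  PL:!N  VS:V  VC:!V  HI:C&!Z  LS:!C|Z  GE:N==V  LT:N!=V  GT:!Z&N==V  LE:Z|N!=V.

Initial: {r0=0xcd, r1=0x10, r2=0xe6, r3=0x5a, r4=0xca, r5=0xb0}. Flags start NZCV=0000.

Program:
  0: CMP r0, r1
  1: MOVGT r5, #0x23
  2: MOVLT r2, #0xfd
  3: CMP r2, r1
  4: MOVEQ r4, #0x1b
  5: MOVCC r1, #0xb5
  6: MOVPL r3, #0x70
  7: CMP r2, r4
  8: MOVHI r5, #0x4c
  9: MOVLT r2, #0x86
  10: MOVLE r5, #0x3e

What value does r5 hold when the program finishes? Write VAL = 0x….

VAL = 0x4c

0: ✓ CMP  NZCV=1010
1: · MOVGT
2: ✓ MOVLT  r2←0xfd
3: ✓ CMP  NZCV=1010
4: · MOVEQ
5: · MOVCC
6: · MOVPL
7: ✓ CMP  NZCV=0010
8: ✓ MOVHI  r5←0x4c
9: · MOVLT
10: · MOVLE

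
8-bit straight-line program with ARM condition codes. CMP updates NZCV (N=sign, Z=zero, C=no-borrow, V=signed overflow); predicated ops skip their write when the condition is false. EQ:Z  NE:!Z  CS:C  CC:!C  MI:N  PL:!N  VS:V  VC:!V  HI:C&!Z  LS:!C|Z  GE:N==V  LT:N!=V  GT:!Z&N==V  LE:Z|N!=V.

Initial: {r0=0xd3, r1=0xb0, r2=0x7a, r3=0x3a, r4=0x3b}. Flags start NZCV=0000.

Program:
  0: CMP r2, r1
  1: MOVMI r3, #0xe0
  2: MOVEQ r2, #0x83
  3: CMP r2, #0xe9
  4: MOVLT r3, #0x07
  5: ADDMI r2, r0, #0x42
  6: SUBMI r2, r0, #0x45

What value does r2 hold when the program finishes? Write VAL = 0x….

VAL = 0x8e

0: ✓ CMP  NZCV=1001
1: ✓ MOVMI  r3←0xe0
2: · MOVEQ
3: ✓ CMP  NZCV=1001
4: · MOVLT
5: ✓ ADDMI  r2←0x15
6: ✓ SUBMI  r2←0x8e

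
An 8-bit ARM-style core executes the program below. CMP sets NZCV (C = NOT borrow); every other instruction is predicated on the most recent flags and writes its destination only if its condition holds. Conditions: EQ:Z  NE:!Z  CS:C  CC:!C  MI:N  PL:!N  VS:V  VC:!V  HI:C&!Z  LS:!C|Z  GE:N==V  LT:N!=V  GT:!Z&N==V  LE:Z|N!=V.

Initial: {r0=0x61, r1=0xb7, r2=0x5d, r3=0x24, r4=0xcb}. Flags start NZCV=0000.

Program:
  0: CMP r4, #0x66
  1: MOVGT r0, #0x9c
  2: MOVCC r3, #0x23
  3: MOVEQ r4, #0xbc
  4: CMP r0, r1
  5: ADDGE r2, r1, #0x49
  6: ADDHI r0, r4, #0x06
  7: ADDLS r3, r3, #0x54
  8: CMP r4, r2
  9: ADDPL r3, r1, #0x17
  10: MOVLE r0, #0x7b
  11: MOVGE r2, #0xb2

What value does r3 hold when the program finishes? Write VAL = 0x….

[0] flags=0011 → (cmp)
[1] flags=0011 GT?F → skip
[2] flags=0011 CC?F → skip
[3] flags=0011 EQ?F → skip
[4] flags=1001 → (cmp)
[5] flags=1001 GE?T → r2=0x00
[6] flags=1001 HI?F → skip
[7] flags=1001 LS?T → r3=0x78
[8] flags=1010 → (cmp)
[9] flags=1010 PL?F → skip
[10] flags=1010 LE?T → r0=0x7b
[11] flags=1010 GE?F → skip

VAL = 0x78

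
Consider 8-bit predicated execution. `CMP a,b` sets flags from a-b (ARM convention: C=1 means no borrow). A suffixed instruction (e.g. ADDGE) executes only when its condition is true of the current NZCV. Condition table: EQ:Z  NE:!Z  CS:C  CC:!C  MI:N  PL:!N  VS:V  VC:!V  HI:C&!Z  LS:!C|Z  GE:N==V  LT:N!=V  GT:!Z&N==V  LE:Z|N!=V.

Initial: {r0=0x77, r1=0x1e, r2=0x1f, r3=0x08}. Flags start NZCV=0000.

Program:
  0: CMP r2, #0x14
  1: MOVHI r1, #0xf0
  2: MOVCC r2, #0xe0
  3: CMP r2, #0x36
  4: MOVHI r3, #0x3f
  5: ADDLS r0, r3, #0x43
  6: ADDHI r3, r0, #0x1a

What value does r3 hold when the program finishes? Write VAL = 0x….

VAL = 0x08

0: ✓ CMP  NZCV=0010
1: ✓ MOVHI  r1←0xf0
2: · MOVCC
3: ✓ CMP  NZCV=1000
4: · MOVHI
5: ✓ ADDLS  r0←0x4b
6: · ADDHI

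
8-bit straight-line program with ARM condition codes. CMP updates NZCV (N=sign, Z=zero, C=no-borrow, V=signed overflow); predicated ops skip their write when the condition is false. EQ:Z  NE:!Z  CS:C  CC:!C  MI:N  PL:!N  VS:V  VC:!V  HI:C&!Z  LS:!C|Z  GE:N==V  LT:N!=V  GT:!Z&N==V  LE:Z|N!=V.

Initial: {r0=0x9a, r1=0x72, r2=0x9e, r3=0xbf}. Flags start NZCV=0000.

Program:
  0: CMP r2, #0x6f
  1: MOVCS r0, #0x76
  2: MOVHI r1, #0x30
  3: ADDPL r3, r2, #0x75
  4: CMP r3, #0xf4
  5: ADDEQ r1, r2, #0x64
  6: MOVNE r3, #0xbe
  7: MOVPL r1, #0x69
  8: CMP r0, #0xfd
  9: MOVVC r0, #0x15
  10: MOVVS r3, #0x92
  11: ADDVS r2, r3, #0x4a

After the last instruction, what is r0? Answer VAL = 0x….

[0] flags=0011 → (cmp)
[1] flags=0011 CS?T → r0=0x76
[2] flags=0011 HI?T → r1=0x30
[3] flags=0011 PL?T → r3=0x13
[4] flags=0000 → (cmp)
[5] flags=0000 EQ?F → skip
[6] flags=0000 NE?T → r3=0xbe
[7] flags=0000 PL?T → r1=0x69
[8] flags=0000 → (cmp)
[9] flags=0000 VC?T → r0=0x15
[10] flags=0000 VS?F → skip
[11] flags=0000 VS?F → skip

VAL = 0x15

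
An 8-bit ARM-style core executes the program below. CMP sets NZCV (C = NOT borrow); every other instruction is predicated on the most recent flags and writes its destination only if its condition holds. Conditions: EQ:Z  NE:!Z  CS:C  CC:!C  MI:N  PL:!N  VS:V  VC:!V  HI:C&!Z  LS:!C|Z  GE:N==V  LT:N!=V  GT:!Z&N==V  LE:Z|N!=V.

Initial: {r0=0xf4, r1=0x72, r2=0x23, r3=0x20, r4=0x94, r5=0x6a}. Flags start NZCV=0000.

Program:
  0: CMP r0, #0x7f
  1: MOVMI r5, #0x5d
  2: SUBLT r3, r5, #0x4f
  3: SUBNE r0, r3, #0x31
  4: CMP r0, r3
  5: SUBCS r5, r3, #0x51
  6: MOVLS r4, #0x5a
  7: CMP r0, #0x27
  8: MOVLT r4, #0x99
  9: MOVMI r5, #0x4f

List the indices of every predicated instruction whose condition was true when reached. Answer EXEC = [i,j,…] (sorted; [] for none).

[0] flags=0011 → (cmp)
[1] flags=0011 MI?F → skip
[2] flags=0011 LT?T → r3=0x1b
[3] flags=0011 NE?T → r0=0xea
[4] flags=1010 → (cmp)
[5] flags=1010 CS?T → r5=0xca
[6] flags=1010 LS?F → skip
[7] flags=1010 → (cmp)
[8] flags=1010 LT?T → r4=0x99
[9] flags=1010 MI?T → r5=0x4f

EXEC = [2,3,5,8,9]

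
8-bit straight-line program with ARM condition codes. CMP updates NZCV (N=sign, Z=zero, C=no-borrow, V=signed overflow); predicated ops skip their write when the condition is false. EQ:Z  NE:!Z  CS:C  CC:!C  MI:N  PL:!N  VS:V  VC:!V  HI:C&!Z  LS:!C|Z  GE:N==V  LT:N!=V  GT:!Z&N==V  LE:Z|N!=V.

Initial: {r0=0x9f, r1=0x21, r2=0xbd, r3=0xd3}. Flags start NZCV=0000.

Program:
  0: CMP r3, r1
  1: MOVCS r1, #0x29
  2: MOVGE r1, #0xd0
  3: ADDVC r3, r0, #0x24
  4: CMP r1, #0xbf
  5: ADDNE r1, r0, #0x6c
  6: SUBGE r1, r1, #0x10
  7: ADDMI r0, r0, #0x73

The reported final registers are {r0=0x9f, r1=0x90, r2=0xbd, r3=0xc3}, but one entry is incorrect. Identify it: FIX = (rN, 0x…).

FIX = (r1, 0xfb)

[0] flags=1010 → (cmp)
[1] flags=1010 CS?T → r1=0x29
[2] flags=1010 GE?F → skip
[3] flags=1010 VC?T → r3=0xc3
[4] flags=0000 → (cmp)
[5] flags=0000 NE?T → r1=0x0b
[6] flags=0000 GE?T → r1=0xfb
[7] flags=0000 MI?F → skip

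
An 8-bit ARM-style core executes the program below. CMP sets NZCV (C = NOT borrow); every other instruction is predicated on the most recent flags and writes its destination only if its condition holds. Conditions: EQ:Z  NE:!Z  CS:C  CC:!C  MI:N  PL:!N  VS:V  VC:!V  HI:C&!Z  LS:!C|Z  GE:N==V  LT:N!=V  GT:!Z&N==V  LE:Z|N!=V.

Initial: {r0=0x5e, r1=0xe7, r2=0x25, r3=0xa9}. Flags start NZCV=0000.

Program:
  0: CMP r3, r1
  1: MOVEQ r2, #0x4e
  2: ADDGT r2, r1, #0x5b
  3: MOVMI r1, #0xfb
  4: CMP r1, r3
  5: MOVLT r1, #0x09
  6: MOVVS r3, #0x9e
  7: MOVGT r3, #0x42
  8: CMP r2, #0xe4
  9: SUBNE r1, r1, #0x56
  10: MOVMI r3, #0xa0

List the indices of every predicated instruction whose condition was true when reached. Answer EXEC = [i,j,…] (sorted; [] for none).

EXEC = [3,7,9]

[0] flags=1000 → (cmp)
[1] flags=1000 EQ?F → skip
[2] flags=1000 GT?F → skip
[3] flags=1000 MI?T → r1=0xfb
[4] flags=0010 → (cmp)
[5] flags=0010 LT?F → skip
[6] flags=0010 VS?F → skip
[7] flags=0010 GT?T → r3=0x42
[8] flags=0000 → (cmp)
[9] flags=0000 NE?T → r1=0xa5
[10] flags=0000 MI?F → skip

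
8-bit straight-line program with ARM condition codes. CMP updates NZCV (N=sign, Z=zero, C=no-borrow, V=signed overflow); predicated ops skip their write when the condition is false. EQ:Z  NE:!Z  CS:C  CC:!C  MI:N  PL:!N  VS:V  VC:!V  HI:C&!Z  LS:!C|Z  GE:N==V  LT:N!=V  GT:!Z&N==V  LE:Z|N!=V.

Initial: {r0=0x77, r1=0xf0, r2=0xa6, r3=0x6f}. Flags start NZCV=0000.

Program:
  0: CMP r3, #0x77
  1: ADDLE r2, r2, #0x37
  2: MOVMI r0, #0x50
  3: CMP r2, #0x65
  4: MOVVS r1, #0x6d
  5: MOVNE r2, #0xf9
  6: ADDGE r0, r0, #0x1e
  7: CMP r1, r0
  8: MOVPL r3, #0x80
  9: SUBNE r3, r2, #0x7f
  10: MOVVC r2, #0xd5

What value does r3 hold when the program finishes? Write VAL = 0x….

VAL = 0x7a

0: ✓ CMP  NZCV=1000
1: ✓ ADDLE  r2←0xdd
2: ✓ MOVMI  r0←0x50
3: ✓ CMP  NZCV=0011
4: ✓ MOVVS  r1←0x6d
5: ✓ MOVNE  r2←0xf9
6: · ADDGE
7: ✓ CMP  NZCV=0010
8: ✓ MOVPL  r3←0x80
9: ✓ SUBNE  r3←0x7a
10: ✓ MOVVC  r2←0xd5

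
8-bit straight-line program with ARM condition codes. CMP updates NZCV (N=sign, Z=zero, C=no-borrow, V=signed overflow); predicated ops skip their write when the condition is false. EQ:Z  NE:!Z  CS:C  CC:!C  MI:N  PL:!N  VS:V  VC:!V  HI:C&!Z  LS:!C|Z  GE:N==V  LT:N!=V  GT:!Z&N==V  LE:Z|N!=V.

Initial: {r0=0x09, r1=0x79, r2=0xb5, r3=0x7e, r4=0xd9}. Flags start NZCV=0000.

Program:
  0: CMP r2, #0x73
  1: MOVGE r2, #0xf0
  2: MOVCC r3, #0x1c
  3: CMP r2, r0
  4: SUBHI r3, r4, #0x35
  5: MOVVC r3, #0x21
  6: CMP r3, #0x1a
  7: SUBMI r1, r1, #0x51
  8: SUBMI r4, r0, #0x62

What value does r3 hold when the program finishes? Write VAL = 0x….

[0] flags=0011 → (cmp)
[1] flags=0011 GE?F → skip
[2] flags=0011 CC?F → skip
[3] flags=1010 → (cmp)
[4] flags=1010 HI?T → r3=0xa4
[5] flags=1010 VC?T → r3=0x21
[6] flags=0010 → (cmp)
[7] flags=0010 MI?F → skip
[8] flags=0010 MI?F → skip

VAL = 0x21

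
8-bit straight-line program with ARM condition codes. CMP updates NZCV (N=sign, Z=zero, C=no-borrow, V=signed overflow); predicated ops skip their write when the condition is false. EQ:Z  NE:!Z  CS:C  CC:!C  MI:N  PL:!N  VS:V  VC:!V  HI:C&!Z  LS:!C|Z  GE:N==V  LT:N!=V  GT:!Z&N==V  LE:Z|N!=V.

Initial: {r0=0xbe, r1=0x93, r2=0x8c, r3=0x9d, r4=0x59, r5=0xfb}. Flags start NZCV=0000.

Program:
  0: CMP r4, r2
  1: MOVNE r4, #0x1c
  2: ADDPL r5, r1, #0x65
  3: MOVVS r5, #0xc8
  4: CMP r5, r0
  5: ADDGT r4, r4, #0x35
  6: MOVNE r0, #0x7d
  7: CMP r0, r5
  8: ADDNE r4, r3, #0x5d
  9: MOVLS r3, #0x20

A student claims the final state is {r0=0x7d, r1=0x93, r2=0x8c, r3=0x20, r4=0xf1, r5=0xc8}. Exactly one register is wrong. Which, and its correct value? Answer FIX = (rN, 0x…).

[0] flags=1001 → (cmp)
[1] flags=1001 NE?T → r4=0x1c
[2] flags=1001 PL?F → skip
[3] flags=1001 VS?T → r5=0xc8
[4] flags=0010 → (cmp)
[5] flags=0010 GT?T → r4=0x51
[6] flags=0010 NE?T → r0=0x7d
[7] flags=1001 → (cmp)
[8] flags=1001 NE?T → r4=0xfa
[9] flags=1001 LS?T → r3=0x20

FIX = (r4, 0xfa)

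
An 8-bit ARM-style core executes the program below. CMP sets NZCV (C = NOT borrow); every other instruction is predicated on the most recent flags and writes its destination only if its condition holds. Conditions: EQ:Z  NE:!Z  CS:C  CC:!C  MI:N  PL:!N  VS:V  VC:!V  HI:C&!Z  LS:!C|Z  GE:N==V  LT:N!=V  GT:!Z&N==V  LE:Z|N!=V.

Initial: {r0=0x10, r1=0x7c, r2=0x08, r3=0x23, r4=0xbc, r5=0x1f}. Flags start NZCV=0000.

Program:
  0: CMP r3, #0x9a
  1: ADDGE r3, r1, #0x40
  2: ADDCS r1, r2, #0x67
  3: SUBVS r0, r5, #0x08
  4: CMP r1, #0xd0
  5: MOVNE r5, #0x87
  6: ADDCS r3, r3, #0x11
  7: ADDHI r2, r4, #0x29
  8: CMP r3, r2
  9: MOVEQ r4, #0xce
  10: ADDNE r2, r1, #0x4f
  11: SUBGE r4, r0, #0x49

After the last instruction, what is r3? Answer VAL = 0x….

[0] flags=1001 → (cmp)
[1] flags=1001 GE?T → r3=0xbc
[2] flags=1001 CS?F → skip
[3] flags=1001 VS?T → r0=0x17
[4] flags=1001 → (cmp)
[5] flags=1001 NE?T → r5=0x87
[6] flags=1001 CS?F → skip
[7] flags=1001 HI?F → skip
[8] flags=1010 → (cmp)
[9] flags=1010 EQ?F → skip
[10] flags=1010 NE?T → r2=0xcb
[11] flags=1010 GE?F → skip

VAL = 0xbc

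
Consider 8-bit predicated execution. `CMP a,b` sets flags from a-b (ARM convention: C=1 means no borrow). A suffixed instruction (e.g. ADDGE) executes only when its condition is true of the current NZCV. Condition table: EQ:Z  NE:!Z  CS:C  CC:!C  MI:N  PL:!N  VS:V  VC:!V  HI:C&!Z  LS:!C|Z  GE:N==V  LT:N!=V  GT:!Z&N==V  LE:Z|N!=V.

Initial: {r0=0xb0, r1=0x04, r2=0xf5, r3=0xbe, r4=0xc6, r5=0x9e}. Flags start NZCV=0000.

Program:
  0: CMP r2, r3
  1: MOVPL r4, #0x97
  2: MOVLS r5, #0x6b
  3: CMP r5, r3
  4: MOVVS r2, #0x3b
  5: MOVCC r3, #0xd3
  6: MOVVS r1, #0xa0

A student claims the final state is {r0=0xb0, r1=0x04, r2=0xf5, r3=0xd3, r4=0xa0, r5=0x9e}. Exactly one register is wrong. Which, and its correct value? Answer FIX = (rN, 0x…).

0: ✓ CMP  NZCV=0010
1: ✓ MOVPL  r4←0x97
2: · MOVLS
3: ✓ CMP  NZCV=1000
4: · MOVVS
5: ✓ MOVCC  r3←0xd3
6: · MOVVS

FIX = (r4, 0x97)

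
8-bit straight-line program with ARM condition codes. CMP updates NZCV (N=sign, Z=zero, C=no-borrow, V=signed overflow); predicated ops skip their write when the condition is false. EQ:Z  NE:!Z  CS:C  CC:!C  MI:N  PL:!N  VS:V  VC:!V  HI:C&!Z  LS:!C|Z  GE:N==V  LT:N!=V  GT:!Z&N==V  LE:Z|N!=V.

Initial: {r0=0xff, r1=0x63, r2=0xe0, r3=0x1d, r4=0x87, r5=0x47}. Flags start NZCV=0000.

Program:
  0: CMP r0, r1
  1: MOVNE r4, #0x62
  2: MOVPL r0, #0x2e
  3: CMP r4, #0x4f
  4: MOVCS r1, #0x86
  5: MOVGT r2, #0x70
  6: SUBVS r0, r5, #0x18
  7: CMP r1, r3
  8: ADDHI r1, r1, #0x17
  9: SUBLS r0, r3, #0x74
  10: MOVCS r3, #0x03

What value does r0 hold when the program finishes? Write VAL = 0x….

VAL = 0xff

0: ✓ CMP  NZCV=1010
1: ✓ MOVNE  r4←0x62
2: · MOVPL
3: ✓ CMP  NZCV=0010
4: ✓ MOVCS  r1←0x86
5: ✓ MOVGT  r2←0x70
6: · SUBVS
7: ✓ CMP  NZCV=0011
8: ✓ ADDHI  r1←0x9d
9: · SUBLS
10: ✓ MOVCS  r3←0x03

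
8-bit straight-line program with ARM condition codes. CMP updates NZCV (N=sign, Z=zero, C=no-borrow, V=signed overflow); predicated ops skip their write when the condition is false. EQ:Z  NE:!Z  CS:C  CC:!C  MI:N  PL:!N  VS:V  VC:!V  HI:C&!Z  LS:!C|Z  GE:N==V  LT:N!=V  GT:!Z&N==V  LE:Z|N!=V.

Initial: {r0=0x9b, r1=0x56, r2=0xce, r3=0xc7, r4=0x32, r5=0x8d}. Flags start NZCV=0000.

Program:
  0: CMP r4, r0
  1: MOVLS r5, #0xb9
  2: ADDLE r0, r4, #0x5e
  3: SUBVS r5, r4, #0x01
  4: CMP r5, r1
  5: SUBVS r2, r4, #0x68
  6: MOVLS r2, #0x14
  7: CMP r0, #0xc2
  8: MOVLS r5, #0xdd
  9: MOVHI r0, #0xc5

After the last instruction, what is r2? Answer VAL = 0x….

VAL = 0x14

0: ✓ CMP  NZCV=1001
1: ✓ MOVLS  r5←0xb9
2: · ADDLE
3: ✓ SUBVS  r5←0x31
4: ✓ CMP  NZCV=1000
5: · SUBVS
6: ✓ MOVLS  r2←0x14
7: ✓ CMP  NZCV=1000
8: ✓ MOVLS  r5←0xdd
9: · MOVHI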